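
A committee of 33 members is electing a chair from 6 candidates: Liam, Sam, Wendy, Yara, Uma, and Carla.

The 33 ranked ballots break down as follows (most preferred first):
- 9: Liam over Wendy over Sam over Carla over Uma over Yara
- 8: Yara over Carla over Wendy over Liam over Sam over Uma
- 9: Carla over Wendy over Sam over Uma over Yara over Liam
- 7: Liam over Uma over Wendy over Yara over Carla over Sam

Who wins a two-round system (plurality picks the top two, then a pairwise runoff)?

Carla

Round 1 first-place votes: Liam 16, Sam 0, Wendy 0, Yara 8, Uma 0, Carla 9. Liam and Carla advance.
Runoff: Liam is ranked above Carla on 16 ballots, Carla above Liam on 17.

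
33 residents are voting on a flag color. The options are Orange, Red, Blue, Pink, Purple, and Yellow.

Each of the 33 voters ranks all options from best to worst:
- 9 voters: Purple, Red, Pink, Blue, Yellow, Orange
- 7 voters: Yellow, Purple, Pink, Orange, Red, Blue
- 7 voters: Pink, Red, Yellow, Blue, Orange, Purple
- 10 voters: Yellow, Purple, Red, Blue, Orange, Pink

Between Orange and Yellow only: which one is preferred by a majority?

Yellow

Orange is ranked above Yellow on 0 ballots; Yellow above Orange on 33.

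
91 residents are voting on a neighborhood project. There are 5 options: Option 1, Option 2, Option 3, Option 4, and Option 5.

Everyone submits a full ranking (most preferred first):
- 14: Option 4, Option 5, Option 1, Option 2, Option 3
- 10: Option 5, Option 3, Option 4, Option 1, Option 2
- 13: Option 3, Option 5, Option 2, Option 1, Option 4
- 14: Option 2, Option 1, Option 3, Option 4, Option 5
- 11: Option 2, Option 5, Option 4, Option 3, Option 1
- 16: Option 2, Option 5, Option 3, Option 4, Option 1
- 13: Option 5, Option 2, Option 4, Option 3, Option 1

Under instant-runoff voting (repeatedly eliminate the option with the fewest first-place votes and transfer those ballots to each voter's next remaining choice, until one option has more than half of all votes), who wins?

Option 5

Round 1: Option 1 0, Option 2 41, Option 3 13, Option 4 14, Option 5 23. Option 1 eliminated.
Round 2: Option 2 41, Option 3 13, Option 4 14, Option 5 23. Option 3 eliminated.
Round 3: Option 2 41, Option 4 14, Option 5 36. Option 4 eliminated.
Round 4: Option 2 41, Option 5 50. Option 5 has a majority (≥46).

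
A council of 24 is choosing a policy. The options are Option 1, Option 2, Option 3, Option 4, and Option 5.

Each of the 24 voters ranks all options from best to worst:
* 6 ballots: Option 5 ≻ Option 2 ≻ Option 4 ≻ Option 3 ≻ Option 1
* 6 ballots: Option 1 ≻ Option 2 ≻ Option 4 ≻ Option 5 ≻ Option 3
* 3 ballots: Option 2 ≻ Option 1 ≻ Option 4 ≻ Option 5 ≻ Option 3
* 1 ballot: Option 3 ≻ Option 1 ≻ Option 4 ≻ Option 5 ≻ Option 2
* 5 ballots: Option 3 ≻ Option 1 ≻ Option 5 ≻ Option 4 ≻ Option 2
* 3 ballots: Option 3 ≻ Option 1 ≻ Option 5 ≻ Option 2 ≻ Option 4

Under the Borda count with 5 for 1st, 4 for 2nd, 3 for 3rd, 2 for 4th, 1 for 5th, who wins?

Option 1

Option 1: 6×1 + 6×5 + 3×4 + 1×4 + 5×4 + 3×4 = 84
Option 2: 6×4 + 6×4 + 3×5 + 1×1 + 5×1 + 3×2 = 75
Option 3: 6×2 + 6×1 + 3×1 + 1×5 + 5×5 + 3×5 = 66
Option 4: 6×3 + 6×3 + 3×3 + 1×3 + 5×2 + 3×1 = 61
Option 5: 6×5 + 6×2 + 3×2 + 1×2 + 5×3 + 3×3 = 74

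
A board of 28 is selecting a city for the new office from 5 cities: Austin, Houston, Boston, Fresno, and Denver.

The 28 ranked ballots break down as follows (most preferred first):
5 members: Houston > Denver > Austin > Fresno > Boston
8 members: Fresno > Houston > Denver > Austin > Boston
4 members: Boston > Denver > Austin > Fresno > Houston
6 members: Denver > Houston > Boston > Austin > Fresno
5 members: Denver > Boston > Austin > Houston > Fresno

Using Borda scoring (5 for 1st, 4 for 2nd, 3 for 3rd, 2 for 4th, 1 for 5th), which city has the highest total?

Austin: 5×3 + 8×2 + 4×3 + 6×2 + 5×3 = 70
Houston: 5×5 + 8×4 + 4×1 + 6×4 + 5×2 = 95
Boston: 5×1 + 8×1 + 4×5 + 6×3 + 5×4 = 71
Fresno: 5×2 + 8×5 + 4×2 + 6×1 + 5×1 = 69
Denver: 5×4 + 8×3 + 4×4 + 6×5 + 5×5 = 115

Denver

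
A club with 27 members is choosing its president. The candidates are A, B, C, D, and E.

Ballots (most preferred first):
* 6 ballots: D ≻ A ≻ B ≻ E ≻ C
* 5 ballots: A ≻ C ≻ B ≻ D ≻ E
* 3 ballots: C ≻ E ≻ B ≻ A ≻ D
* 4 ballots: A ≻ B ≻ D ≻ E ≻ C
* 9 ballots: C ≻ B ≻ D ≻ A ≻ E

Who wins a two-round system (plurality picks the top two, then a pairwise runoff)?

Round 1 first-place votes: A 9, B 0, C 12, D 6, E 0. C and A advance.
Runoff: C is ranked above A on 12 ballots, A above C on 15.

A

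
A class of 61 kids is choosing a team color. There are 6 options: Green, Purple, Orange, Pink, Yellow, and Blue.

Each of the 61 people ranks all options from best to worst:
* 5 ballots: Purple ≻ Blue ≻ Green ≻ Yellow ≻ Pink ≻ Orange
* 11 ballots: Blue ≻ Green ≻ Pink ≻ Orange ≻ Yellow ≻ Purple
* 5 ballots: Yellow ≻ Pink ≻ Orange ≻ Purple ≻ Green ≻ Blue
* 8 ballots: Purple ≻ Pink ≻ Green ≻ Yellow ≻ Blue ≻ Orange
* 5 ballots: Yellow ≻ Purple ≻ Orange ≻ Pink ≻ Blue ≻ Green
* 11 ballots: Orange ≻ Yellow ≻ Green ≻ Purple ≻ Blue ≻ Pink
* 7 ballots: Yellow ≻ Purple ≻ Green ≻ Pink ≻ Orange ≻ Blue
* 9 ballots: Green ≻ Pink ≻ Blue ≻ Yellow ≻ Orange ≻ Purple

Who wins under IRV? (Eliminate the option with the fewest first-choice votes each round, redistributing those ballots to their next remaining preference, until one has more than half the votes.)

Yellow

Round 1: Green 9, Purple 13, Orange 11, Pink 0, Yellow 17, Blue 11. Pink eliminated.
Round 2: Green 9, Purple 13, Orange 11, Yellow 17, Blue 11. Green eliminated.
Round 3: Purple 13, Orange 11, Yellow 17, Blue 20. Orange eliminated.
Round 4: Purple 13, Yellow 28, Blue 20. Purple eliminated.
Round 5: Yellow 36, Blue 25. Yellow has a majority (≥31).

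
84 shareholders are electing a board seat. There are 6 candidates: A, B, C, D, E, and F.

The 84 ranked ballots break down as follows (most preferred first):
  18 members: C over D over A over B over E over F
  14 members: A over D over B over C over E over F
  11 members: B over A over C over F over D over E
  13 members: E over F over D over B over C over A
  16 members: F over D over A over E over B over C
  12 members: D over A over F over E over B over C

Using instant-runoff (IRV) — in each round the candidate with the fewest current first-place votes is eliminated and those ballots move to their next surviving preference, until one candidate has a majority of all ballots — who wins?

Round 1: A 14, B 11, C 18, D 12, E 13, F 16. B eliminated.
Round 2: A 25, C 18, D 12, E 13, F 16. D eliminated.
Round 3: A 37, C 18, E 13, F 16. E eliminated.
Round 4: A 37, C 18, F 29. C eliminated.
Round 5: A 55, F 29. A has a majority (≥43).

A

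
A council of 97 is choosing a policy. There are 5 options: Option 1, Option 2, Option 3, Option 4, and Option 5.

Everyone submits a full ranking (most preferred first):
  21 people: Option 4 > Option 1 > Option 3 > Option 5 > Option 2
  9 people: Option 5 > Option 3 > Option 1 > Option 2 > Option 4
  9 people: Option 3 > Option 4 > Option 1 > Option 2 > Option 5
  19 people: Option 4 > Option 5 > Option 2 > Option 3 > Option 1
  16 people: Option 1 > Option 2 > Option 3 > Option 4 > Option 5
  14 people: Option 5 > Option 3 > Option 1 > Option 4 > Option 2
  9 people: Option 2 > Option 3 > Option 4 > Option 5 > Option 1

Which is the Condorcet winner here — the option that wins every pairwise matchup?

Option 3

Option 3 vs Option 1: 60–37
Option 3 vs Option 2: 53–44
Option 3 vs Option 4: 57–40
Option 3 vs Option 5: 55–42
Option 3 beats every other option.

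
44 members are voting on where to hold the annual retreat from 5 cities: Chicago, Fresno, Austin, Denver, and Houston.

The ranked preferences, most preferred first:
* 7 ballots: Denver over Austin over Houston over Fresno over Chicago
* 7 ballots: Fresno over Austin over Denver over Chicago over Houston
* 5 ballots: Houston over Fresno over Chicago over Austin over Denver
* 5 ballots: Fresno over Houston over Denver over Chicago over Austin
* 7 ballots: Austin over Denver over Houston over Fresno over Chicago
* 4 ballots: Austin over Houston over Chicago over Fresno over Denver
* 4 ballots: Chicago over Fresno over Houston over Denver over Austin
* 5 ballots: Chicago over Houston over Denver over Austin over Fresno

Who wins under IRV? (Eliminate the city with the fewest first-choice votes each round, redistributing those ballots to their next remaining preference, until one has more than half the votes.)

Austin

Round 1: Chicago 9, Fresno 12, Austin 11, Denver 7, Houston 5. Houston eliminated.
Round 2: Chicago 9, Fresno 17, Austin 11, Denver 7. Denver eliminated.
Round 3: Chicago 9, Fresno 17, Austin 18. Chicago eliminated.
Round 4: Fresno 21, Austin 23. Austin has a majority (≥23).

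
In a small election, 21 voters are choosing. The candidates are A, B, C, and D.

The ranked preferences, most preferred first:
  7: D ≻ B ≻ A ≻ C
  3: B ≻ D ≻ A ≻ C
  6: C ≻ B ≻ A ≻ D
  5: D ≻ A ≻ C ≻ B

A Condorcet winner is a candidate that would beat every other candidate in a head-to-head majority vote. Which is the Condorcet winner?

D vs A: 15–6
D vs B: 12–9
D vs C: 15–6
D beats every other candidate.

D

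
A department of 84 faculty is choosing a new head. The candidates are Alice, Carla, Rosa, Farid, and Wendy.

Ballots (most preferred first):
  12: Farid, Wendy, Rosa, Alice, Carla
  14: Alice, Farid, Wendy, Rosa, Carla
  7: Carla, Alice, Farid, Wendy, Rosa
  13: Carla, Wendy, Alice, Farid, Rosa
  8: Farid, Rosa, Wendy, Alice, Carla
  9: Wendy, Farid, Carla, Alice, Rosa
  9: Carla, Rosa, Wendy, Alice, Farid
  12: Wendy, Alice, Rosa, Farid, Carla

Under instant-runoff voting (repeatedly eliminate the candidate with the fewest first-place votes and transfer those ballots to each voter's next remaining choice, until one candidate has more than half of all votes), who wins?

Round 1: Alice 14, Carla 29, Rosa 0, Farid 20, Wendy 21. Rosa eliminated.
Round 2: Alice 14, Carla 29, Farid 20, Wendy 21. Alice eliminated.
Round 3: Carla 29, Farid 34, Wendy 21. Wendy eliminated.
Round 4: Carla 29, Farid 55. Farid has a majority (≥43).

Farid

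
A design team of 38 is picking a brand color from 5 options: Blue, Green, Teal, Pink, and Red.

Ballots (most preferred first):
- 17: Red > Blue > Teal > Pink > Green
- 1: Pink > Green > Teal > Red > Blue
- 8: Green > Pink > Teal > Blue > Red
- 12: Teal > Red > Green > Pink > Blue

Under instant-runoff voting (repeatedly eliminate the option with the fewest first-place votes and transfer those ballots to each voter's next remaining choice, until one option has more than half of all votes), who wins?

Teal

Round 1: Blue 0, Green 8, Teal 12, Pink 1, Red 17. Blue eliminated.
Round 2: Green 8, Teal 12, Pink 1, Red 17. Pink eliminated.
Round 3: Green 9, Teal 12, Red 17. Green eliminated.
Round 4: Teal 21, Red 17. Teal has a majority (≥20).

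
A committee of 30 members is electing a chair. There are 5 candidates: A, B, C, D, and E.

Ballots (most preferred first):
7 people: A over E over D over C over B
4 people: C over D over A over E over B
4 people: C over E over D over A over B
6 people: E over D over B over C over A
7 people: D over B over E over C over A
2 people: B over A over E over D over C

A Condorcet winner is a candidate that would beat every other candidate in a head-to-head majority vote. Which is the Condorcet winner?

E

E vs A: 17–13
E vs B: 21–9
E vs C: 22–8
E vs D: 19–11
E beats every other candidate.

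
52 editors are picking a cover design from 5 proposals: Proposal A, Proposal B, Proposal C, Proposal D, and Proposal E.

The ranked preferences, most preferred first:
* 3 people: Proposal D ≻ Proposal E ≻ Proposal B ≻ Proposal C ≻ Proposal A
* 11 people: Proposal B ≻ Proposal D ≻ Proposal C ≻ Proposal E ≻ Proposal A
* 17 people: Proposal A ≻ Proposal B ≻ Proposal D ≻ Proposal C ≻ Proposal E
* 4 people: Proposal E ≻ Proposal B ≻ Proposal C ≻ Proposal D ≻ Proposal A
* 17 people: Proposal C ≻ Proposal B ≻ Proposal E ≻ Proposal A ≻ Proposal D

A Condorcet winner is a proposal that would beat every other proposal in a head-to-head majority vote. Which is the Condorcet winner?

Proposal B

Proposal B vs Proposal A: 35–17
Proposal B vs Proposal C: 35–17
Proposal B vs Proposal D: 49–3
Proposal B vs Proposal E: 45–7
Proposal B beats every other proposal.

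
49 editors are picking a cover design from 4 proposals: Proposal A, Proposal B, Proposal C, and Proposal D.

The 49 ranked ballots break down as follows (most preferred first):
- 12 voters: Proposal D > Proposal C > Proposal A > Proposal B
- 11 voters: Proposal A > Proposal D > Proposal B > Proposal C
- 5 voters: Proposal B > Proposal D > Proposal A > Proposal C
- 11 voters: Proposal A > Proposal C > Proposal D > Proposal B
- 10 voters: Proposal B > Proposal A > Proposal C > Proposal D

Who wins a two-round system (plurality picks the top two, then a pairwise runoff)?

Proposal A

Round 1 first-place votes: Proposal A 22, Proposal B 15, Proposal C 0, Proposal D 12. Proposal A and Proposal B advance.
Runoff: Proposal A is ranked above Proposal B on 34 ballots, Proposal B above Proposal A on 15.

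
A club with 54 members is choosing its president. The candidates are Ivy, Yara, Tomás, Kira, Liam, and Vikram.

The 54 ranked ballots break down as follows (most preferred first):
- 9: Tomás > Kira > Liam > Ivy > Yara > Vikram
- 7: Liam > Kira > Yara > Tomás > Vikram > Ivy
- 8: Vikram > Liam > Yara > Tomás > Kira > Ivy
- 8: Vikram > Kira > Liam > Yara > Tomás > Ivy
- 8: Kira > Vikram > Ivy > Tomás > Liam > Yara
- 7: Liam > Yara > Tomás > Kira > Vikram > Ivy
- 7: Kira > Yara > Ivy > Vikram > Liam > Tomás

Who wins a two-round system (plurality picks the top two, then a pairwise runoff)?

Round 1 first-place votes: Ivy 0, Yara 0, Tomás 9, Kira 15, Liam 14, Vikram 16. Vikram and Kira advance.
Runoff: Vikram is ranked above Kira on 16 ballots, Kira above Vikram on 38.

Kira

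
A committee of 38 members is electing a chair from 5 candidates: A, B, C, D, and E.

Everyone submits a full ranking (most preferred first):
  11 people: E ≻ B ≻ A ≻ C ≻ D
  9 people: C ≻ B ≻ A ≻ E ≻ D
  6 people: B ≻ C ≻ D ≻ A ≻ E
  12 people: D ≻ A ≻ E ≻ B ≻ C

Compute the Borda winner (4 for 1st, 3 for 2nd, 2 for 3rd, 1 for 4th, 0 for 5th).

B

A: 11×2 + 9×2 + 6×1 + 12×3 = 82
B: 11×3 + 9×3 + 6×4 + 12×1 = 96
C: 11×1 + 9×4 + 6×3 + 12×0 = 65
D: 11×0 + 9×0 + 6×2 + 12×4 = 60
E: 11×4 + 9×1 + 6×0 + 12×2 = 77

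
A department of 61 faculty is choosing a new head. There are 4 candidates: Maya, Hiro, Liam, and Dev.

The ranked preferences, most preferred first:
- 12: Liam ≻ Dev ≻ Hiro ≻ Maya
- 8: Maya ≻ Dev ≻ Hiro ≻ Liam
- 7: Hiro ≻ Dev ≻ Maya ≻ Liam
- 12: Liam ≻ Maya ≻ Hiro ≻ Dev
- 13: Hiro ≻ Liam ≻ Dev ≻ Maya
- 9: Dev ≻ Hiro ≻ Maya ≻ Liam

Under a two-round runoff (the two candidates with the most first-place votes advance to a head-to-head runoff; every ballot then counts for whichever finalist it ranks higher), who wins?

Hiro

Round 1 first-place votes: Maya 8, Hiro 20, Liam 24, Dev 9. Liam and Hiro advance.
Runoff: Liam is ranked above Hiro on 24 ballots, Hiro above Liam on 37.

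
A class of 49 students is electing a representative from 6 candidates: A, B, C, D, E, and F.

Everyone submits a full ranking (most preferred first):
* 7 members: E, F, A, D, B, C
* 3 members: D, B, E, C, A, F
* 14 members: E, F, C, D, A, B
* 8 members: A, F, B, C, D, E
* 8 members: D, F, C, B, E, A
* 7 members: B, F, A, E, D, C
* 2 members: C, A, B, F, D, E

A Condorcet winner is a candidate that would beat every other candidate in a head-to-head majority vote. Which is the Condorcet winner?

F

F vs A: 36–13
F vs B: 37–12
F vs C: 44–5
F vs D: 38–11
F vs E: 25–24
F beats every other candidate.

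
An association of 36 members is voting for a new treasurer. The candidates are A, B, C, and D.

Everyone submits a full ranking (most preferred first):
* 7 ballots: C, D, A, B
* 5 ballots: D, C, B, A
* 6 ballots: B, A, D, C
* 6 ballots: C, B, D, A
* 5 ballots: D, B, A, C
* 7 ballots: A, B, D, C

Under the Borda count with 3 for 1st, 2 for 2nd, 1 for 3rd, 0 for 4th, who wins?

D

A: 7×1 + 5×0 + 6×2 + 6×0 + 5×1 + 7×3 = 45
B: 7×0 + 5×1 + 6×3 + 6×2 + 5×2 + 7×2 = 59
C: 7×3 + 5×2 + 6×0 + 6×3 + 5×0 + 7×0 = 49
D: 7×2 + 5×3 + 6×1 + 6×1 + 5×3 + 7×1 = 63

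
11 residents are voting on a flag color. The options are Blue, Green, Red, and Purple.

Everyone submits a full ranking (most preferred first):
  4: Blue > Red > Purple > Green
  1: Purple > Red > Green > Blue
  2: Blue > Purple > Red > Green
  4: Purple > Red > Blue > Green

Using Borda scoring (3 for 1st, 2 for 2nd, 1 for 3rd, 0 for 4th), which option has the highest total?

Purple

Blue: 4×3 + 1×0 + 2×3 + 4×1 = 22
Green: 4×0 + 1×1 + 2×0 + 4×0 = 1
Red: 4×2 + 1×2 + 2×1 + 4×2 = 20
Purple: 4×1 + 1×3 + 2×2 + 4×3 = 23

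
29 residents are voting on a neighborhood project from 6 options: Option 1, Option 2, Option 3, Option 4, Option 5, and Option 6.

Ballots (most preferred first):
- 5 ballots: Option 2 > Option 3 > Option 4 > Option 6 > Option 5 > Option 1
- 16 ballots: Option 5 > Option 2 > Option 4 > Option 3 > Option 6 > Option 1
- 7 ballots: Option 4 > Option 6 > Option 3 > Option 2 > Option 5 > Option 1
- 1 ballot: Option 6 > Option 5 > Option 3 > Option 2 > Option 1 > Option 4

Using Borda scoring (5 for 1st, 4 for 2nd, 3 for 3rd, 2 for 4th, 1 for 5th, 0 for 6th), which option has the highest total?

Option 1: 5×0 + 16×0 + 7×0 + 1×1 = 1
Option 2: 5×5 + 16×4 + 7×2 + 1×2 = 105
Option 3: 5×4 + 16×2 + 7×3 + 1×3 = 76
Option 4: 5×3 + 16×3 + 7×5 + 1×0 = 98
Option 5: 5×1 + 16×5 + 7×1 + 1×4 = 96
Option 6: 5×2 + 16×1 + 7×4 + 1×5 = 59

Option 2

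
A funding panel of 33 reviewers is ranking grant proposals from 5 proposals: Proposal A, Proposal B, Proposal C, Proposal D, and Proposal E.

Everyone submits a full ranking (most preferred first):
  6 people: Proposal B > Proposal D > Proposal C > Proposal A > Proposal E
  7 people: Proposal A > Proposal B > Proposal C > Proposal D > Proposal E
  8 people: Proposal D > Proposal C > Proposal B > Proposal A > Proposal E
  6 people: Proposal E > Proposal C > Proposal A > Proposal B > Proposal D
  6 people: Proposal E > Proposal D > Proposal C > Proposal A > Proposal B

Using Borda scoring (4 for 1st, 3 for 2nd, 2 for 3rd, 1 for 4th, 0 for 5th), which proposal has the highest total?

Proposal C

Proposal A: 6×1 + 7×4 + 8×1 + 6×2 + 6×1 = 60
Proposal B: 6×4 + 7×3 + 8×2 + 6×1 + 6×0 = 67
Proposal C: 6×2 + 7×2 + 8×3 + 6×3 + 6×2 = 80
Proposal D: 6×3 + 7×1 + 8×4 + 6×0 + 6×3 = 75
Proposal E: 6×0 + 7×0 + 8×0 + 6×4 + 6×4 = 48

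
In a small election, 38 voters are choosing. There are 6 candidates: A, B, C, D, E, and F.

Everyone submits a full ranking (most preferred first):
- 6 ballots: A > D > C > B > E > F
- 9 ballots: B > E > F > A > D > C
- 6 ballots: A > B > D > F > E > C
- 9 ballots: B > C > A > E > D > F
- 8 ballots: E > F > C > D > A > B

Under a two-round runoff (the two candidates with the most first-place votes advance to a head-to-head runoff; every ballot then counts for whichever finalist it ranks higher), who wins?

Round 1 first-place votes: A 12, B 18, C 0, D 0, E 8, F 0. B and A advance.
Runoff: B is ranked above A on 18 ballots, A above B on 20.

A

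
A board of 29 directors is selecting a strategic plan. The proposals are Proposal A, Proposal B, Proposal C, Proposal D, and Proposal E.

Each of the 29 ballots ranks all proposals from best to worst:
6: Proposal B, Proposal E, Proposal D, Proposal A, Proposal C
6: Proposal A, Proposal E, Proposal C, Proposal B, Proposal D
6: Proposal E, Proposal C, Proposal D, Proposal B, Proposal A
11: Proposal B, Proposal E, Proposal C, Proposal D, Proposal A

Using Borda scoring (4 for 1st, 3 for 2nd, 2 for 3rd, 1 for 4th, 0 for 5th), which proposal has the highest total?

Proposal E

Proposal A: 6×1 + 6×4 + 6×0 + 11×0 = 30
Proposal B: 6×4 + 6×1 + 6×1 + 11×4 = 80
Proposal C: 6×0 + 6×2 + 6×3 + 11×2 = 52
Proposal D: 6×2 + 6×0 + 6×2 + 11×1 = 35
Proposal E: 6×3 + 6×3 + 6×4 + 11×3 = 93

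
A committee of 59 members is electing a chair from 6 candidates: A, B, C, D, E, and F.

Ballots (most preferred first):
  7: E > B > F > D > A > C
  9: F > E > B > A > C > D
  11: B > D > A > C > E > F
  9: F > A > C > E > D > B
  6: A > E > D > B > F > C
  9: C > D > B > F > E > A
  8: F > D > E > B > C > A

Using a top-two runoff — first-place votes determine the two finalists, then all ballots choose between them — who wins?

B

Round 1 first-place votes: A 6, B 11, C 9, D 0, E 7, F 26. F and B advance.
Runoff: F is ranked above B on 26 ballots, B above F on 33.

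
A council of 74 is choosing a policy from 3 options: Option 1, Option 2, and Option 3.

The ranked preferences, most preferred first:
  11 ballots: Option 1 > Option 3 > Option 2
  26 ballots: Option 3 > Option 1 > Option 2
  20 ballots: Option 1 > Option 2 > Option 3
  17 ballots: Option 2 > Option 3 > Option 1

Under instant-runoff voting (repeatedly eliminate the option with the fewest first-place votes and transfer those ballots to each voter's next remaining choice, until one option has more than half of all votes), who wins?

Option 3

Round 1: Option 1 31, Option 2 17, Option 3 26. Option 2 eliminated.
Round 2: Option 1 31, Option 3 43. Option 3 has a majority (≥38).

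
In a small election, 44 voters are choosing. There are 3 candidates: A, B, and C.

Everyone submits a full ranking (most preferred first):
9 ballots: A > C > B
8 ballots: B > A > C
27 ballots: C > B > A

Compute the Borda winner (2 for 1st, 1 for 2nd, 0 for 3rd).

C

A: 9×2 + 8×1 + 27×0 = 26
B: 9×0 + 8×2 + 27×1 = 43
C: 9×1 + 8×0 + 27×2 = 63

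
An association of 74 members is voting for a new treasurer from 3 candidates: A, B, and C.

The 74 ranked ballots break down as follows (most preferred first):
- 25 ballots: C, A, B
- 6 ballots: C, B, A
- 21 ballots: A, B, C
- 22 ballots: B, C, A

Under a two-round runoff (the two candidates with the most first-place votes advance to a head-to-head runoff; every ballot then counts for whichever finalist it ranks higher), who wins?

B

Round 1 first-place votes: A 21, B 22, C 31. C and B advance.
Runoff: C is ranked above B on 31 ballots, B above C on 43.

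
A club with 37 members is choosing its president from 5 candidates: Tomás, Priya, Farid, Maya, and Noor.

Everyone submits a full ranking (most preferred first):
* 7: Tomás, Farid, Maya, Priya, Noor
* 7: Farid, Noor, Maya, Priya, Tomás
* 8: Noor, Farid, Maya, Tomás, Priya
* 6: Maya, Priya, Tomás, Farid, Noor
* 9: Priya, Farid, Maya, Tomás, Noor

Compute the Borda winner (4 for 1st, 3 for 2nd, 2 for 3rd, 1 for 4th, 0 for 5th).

Farid

Tomás: 7×4 + 7×0 + 8×1 + 6×2 + 9×1 = 57
Priya: 7×1 + 7×1 + 8×0 + 6×3 + 9×4 = 68
Farid: 7×3 + 7×4 + 8×3 + 6×1 + 9×3 = 106
Maya: 7×2 + 7×2 + 8×2 + 6×4 + 9×2 = 86
Noor: 7×0 + 7×3 + 8×4 + 6×0 + 9×0 = 53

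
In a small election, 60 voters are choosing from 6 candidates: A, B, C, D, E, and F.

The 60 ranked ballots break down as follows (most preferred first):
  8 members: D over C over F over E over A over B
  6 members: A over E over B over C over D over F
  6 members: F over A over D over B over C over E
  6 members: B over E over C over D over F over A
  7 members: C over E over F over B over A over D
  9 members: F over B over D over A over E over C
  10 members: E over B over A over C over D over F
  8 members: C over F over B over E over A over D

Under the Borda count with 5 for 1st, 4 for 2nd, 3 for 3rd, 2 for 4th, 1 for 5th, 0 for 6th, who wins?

A: 8×1 + 6×5 + 6×4 + 6×0 + 7×1 + 9×2 + 10×3 + 8×1 = 125
B: 8×0 + 6×3 + 6×2 + 6×5 + 7×2 + 9×4 + 10×4 + 8×3 = 174
C: 8×4 + 6×2 + 6×1 + 6×3 + 7×5 + 9×0 + 10×2 + 8×5 = 163
D: 8×5 + 6×1 + 6×3 + 6×2 + 7×0 + 9×3 + 10×1 + 8×0 = 113
E: 8×2 + 6×4 + 6×0 + 6×4 + 7×4 + 9×1 + 10×5 + 8×2 = 167
F: 8×3 + 6×0 + 6×5 + 6×1 + 7×3 + 9×5 + 10×0 + 8×4 = 158

B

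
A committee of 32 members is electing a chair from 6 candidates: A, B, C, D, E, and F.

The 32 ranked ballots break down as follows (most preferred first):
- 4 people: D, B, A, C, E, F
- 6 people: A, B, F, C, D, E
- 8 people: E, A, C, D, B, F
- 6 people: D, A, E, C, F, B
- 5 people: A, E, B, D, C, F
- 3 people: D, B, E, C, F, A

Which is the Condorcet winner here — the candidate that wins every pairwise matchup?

A

A vs B: 25–7
A vs C: 29–3
A vs D: 19–13
A vs E: 21–11
A vs F: 29–3
A beats every other candidate.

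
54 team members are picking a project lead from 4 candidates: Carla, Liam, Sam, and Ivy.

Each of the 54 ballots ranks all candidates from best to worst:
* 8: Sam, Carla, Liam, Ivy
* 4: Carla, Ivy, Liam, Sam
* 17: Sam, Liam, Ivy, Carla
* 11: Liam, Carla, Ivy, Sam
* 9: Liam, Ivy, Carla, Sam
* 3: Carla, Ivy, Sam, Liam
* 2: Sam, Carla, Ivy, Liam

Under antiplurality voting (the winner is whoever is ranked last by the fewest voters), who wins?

Liam

Last-place votes: Carla 17, Liam 5, Sam 24, Ivy 8.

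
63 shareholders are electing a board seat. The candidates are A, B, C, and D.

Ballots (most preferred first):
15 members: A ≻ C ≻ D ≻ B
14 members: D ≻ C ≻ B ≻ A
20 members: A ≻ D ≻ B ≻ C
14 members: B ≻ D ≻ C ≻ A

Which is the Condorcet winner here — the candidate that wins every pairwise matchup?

A

A vs B: 35–28
A vs C: 35–28
A vs D: 35–28
A beats every other candidate.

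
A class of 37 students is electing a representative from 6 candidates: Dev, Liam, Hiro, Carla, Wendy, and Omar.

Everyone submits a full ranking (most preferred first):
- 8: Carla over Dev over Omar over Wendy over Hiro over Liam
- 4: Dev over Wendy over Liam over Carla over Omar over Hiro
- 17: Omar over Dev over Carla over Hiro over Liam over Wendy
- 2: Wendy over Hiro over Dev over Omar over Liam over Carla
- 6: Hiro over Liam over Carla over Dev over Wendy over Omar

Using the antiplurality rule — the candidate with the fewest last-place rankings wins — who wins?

Last-place votes: Dev 0, Liam 8, Hiro 4, Carla 2, Wendy 17, Omar 6.

Dev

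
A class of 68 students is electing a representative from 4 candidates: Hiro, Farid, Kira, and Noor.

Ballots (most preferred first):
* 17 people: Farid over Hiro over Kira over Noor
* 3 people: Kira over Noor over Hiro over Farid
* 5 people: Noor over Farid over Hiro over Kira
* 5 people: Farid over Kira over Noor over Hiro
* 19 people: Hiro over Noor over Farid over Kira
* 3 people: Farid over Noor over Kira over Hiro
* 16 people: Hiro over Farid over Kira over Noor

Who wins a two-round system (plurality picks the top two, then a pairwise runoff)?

Hiro

Round 1 first-place votes: Hiro 35, Farid 25, Kira 3, Noor 5. Hiro and Farid advance.
Runoff: Hiro is ranked above Farid on 38 ballots, Farid above Hiro on 30.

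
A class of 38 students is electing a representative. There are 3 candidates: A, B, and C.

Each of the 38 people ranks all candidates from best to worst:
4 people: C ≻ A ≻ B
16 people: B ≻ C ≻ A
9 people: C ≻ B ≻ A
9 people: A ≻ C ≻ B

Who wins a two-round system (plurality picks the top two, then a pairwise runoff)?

C

Round 1 first-place votes: A 9, B 16, C 13. B and C advance.
Runoff: B is ranked above C on 16 ballots, C above B on 22.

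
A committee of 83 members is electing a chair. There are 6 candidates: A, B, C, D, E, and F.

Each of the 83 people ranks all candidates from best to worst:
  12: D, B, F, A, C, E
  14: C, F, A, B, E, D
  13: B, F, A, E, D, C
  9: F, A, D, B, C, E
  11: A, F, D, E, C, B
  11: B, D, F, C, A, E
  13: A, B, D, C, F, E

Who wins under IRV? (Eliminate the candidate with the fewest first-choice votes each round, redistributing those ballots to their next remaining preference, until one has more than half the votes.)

Round 1: A 24, B 24, C 14, D 12, E 0, F 9. E eliminated.
Round 2: A 24, B 24, C 14, D 12, F 9. F eliminated.
Round 3: A 33, B 24, C 14, D 12. D eliminated.
Round 4: A 33, B 36, C 14. C eliminated.
Round 5: A 47, B 36. A has a majority (≥42).

A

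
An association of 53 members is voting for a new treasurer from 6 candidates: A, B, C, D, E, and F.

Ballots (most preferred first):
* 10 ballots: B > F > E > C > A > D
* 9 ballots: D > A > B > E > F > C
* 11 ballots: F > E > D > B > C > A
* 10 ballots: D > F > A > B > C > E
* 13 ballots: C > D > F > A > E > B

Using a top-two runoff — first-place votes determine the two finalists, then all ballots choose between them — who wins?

D

Round 1 first-place votes: A 0, B 10, C 13, D 19, E 0, F 11. D and C advance.
Runoff: D is ranked above C on 30 ballots, C above D on 23.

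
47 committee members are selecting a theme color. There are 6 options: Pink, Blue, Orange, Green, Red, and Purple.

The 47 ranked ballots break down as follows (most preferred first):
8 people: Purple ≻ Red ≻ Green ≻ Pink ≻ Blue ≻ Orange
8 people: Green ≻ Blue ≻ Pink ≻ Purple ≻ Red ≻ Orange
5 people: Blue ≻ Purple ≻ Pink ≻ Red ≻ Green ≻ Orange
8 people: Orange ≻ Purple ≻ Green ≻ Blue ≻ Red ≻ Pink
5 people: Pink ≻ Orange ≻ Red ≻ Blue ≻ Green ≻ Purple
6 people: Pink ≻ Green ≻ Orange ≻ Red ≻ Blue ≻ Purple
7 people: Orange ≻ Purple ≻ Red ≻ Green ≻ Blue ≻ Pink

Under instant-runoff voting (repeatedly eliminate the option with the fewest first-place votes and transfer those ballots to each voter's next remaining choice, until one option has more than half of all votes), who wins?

Pink

Round 1: Pink 11, Blue 5, Orange 15, Green 8, Red 0, Purple 8. Red eliminated.
Round 2: Pink 11, Blue 5, Orange 15, Green 8, Purple 8. Blue eliminated.
Round 3: Pink 11, Orange 15, Green 8, Purple 13. Green eliminated.
Round 4: Pink 19, Orange 15, Purple 13. Purple eliminated.
Round 5: Pink 32, Orange 15. Pink has a majority (≥24).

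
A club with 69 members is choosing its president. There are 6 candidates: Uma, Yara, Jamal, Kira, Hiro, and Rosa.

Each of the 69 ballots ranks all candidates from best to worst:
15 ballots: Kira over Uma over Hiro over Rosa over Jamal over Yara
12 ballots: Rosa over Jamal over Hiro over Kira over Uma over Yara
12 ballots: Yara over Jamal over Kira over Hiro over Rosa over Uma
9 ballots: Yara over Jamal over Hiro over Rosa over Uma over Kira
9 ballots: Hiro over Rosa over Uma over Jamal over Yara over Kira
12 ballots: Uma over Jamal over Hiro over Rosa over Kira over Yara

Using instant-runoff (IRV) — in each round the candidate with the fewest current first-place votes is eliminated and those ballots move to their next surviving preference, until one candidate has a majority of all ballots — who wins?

Round 1: Uma 12, Yara 21, Jamal 0, Kira 15, Hiro 9, Rosa 12. Jamal eliminated.
Round 2: Uma 12, Yara 21, Kira 15, Hiro 9, Rosa 12. Hiro eliminated.
Round 3: Uma 12, Yara 21, Kira 15, Rosa 21. Uma eliminated.
Round 4: Yara 21, Kira 15, Rosa 33. Kira eliminated.
Round 5: Yara 21, Rosa 48. Rosa has a majority (≥35).

Rosa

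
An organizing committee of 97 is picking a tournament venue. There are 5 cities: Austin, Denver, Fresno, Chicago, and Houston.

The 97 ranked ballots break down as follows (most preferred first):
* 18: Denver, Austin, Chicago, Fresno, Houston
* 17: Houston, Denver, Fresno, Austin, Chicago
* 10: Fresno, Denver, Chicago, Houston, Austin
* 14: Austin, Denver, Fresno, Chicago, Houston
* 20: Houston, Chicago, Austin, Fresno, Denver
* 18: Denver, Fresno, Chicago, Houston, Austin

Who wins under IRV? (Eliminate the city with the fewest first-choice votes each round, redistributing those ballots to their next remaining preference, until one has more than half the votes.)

Denver

Round 1: Austin 14, Denver 36, Fresno 10, Chicago 0, Houston 37. Chicago eliminated.
Round 2: Austin 14, Denver 36, Fresno 10, Houston 37. Fresno eliminated.
Round 3: Austin 14, Denver 46, Houston 37. Austin eliminated.
Round 4: Denver 60, Houston 37. Denver has a majority (≥49).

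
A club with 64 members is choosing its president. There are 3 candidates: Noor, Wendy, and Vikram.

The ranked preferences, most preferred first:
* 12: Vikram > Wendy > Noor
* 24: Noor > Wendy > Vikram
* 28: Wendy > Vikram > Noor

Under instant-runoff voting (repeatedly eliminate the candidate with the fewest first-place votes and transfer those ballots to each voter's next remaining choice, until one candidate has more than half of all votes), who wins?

Round 1: Noor 24, Wendy 28, Vikram 12. Vikram eliminated.
Round 2: Noor 24, Wendy 40. Wendy has a majority (≥33).

Wendy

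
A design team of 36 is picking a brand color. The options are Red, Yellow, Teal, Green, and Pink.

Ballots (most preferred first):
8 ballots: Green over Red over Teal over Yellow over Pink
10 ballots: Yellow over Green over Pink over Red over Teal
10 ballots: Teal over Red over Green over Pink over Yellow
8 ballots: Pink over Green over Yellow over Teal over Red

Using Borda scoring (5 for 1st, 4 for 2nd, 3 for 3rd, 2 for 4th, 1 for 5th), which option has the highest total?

Red: 8×4 + 10×2 + 10×4 + 8×1 = 100
Yellow: 8×2 + 10×5 + 10×1 + 8×3 = 100
Teal: 8×3 + 10×1 + 10×5 + 8×2 = 100
Green: 8×5 + 10×4 + 10×3 + 8×4 = 142
Pink: 8×1 + 10×3 + 10×2 + 8×5 = 98

Green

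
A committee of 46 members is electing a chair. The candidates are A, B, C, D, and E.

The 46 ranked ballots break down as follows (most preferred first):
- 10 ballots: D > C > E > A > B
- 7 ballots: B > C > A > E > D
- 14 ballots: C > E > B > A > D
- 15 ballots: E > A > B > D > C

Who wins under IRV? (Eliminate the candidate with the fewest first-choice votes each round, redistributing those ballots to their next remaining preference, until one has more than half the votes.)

Round 1: A 0, B 7, C 14, D 10, E 15. A eliminated.
Round 2: B 7, C 14, D 10, E 15. B eliminated.
Round 3: C 21, D 10, E 15. D eliminated.
Round 4: C 31, E 15. C has a majority (≥24).

C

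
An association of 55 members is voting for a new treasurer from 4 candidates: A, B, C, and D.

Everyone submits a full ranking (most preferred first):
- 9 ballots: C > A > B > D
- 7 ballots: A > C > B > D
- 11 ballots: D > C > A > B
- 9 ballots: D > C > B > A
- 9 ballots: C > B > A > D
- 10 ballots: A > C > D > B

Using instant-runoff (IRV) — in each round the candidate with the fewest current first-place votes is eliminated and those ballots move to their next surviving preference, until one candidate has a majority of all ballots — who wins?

Round 1: A 17, B 0, C 18, D 20. B eliminated.
Round 2: A 17, C 18, D 20. A eliminated.
Round 3: C 35, D 20. C has a majority (≥28).

C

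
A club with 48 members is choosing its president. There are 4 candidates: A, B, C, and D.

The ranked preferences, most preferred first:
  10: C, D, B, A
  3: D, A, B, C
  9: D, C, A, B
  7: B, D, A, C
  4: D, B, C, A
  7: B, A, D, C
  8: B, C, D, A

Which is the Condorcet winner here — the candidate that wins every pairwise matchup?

D

D vs A: 41–7
D vs B: 26–22
D vs C: 30–18
D beats every other candidate.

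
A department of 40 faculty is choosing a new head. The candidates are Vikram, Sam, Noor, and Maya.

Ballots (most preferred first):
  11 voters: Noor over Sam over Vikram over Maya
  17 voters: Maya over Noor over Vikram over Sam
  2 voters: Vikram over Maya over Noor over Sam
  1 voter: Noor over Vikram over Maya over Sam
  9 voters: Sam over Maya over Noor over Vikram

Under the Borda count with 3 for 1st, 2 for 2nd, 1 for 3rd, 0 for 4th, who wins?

Noor

Vikram: 11×1 + 17×1 + 2×3 + 1×2 + 9×0 = 36
Sam: 11×2 + 17×0 + 2×0 + 1×0 + 9×3 = 49
Noor: 11×3 + 17×2 + 2×1 + 1×3 + 9×1 = 81
Maya: 11×0 + 17×3 + 2×2 + 1×1 + 9×2 = 74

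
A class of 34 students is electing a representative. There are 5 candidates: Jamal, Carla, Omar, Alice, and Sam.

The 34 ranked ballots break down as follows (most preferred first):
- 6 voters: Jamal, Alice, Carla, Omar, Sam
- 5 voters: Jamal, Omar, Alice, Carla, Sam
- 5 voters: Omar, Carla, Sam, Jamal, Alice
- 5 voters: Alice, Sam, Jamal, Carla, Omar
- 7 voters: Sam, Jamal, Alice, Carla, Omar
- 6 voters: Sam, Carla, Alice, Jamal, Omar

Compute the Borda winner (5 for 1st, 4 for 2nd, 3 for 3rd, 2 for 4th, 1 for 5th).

Jamal: 6×5 + 5×5 + 5×2 + 5×3 + 7×4 + 6×2 = 120
Carla: 6×3 + 5×2 + 5×4 + 5×2 + 7×2 + 6×4 = 96
Omar: 6×2 + 5×4 + 5×5 + 5×1 + 7×1 + 6×1 = 75
Alice: 6×4 + 5×3 + 5×1 + 5×5 + 7×3 + 6×3 = 108
Sam: 6×1 + 5×1 + 5×3 + 5×4 + 7×5 + 6×5 = 111

Jamal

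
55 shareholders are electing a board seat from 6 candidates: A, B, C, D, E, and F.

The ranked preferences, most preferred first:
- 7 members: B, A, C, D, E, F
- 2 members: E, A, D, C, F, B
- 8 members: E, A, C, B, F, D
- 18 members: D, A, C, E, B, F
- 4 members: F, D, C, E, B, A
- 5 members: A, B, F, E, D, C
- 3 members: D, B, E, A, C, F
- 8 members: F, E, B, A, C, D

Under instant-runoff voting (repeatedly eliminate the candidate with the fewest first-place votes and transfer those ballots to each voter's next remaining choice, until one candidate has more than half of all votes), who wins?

B

Round 1: A 5, B 7, C 0, D 21, E 10, F 12. C eliminated.
Round 2: A 5, B 7, D 21, E 10, F 12. A eliminated.
Round 3: B 12, D 21, E 10, F 12. E eliminated.
Round 4: B 20, D 23, F 12. F eliminated.
Round 5: B 28, D 27. B has a majority (≥28).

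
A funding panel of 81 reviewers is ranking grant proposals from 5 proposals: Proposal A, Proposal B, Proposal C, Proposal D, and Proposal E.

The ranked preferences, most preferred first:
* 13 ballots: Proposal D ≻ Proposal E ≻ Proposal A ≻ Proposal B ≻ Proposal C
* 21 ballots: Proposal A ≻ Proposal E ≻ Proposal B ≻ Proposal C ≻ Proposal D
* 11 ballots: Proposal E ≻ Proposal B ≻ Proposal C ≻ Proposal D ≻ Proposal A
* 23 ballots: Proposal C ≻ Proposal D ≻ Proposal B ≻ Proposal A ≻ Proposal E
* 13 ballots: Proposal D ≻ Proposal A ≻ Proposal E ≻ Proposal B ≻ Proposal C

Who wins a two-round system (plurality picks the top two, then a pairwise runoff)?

Proposal C

Round 1 first-place votes: Proposal A 21, Proposal B 0, Proposal C 23, Proposal D 26, Proposal E 11. Proposal D and Proposal C advance.
Runoff: Proposal D is ranked above Proposal C on 26 ballots, Proposal C above Proposal D on 55.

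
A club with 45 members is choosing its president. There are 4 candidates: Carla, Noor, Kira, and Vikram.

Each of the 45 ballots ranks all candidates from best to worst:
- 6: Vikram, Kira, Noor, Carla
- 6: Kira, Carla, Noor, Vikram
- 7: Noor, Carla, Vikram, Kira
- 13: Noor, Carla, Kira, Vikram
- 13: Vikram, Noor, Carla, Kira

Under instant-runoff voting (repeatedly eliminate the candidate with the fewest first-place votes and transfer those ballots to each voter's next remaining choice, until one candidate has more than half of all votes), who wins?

Noor

Round 1: Carla 0, Noor 20, Kira 6, Vikram 19. Carla eliminated.
Round 2: Noor 20, Kira 6, Vikram 19. Kira eliminated.
Round 3: Noor 26, Vikram 19. Noor has a majority (≥23).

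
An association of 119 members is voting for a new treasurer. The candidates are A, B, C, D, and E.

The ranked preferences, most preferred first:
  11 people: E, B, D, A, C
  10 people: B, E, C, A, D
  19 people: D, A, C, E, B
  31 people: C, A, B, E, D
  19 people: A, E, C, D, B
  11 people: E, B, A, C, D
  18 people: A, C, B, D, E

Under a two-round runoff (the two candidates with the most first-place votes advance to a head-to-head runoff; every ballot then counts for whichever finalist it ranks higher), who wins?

A

Round 1 first-place votes: A 37, B 10, C 31, D 19, E 22. A and C advance.
Runoff: A is ranked above C on 78 ballots, C above A on 41.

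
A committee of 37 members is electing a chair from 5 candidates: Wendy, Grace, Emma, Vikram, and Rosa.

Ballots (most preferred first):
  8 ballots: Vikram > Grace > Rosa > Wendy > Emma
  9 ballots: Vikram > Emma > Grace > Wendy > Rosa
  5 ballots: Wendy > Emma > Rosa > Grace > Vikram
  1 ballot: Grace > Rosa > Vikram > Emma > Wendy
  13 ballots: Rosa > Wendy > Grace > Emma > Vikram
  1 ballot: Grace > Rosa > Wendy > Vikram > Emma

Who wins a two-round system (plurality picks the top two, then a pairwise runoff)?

Round 1 first-place votes: Wendy 5, Grace 2, Emma 0, Vikram 17, Rosa 13. Vikram and Rosa advance.
Runoff: Vikram is ranked above Rosa on 17 ballots, Rosa above Vikram on 20.

Rosa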